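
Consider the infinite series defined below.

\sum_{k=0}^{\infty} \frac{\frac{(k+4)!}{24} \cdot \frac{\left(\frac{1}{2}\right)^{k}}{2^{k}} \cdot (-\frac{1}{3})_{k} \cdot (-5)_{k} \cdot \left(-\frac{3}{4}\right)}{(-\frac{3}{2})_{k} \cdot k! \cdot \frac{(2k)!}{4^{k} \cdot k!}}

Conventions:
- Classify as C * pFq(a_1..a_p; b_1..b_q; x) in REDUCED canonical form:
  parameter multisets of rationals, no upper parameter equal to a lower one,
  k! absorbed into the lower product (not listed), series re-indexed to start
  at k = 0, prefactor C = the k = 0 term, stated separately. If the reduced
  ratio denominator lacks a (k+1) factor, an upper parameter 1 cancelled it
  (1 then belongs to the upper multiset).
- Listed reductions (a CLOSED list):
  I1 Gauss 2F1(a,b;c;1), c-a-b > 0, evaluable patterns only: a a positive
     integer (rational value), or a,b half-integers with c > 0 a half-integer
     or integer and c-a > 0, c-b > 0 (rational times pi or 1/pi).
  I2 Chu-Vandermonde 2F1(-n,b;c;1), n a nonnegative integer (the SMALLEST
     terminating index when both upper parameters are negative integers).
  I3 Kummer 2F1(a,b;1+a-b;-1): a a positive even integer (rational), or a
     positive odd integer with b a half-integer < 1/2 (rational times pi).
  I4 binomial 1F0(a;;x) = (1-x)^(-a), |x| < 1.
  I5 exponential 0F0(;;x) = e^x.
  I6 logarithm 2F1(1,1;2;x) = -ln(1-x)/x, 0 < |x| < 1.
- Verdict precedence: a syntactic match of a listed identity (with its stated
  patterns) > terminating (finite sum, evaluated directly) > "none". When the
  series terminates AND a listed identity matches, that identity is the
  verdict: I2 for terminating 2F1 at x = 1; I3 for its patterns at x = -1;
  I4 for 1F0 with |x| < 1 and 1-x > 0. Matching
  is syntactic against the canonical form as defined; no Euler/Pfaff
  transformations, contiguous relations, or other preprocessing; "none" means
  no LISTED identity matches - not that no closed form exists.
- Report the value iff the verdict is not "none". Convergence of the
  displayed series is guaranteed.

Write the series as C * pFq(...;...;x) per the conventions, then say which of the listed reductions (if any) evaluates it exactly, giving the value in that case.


With C = -\frac{3}{4}: the canonical form is 3F2(-5, -\frac{1}{3}, 5; -\frac{3}{2}, \frac{1}{2}; \frac{1}{4}). Verdict: terminating - no listed pattern fits, but -5 in the upper list cuts the series at k = 5; direct evaluation. Value: -\frac{332}{729}.

Structural cue: x = \frac{1}{4} and the two k-th powers (prefactor -3/4) combine into one argument.
Consecutive-term ratio: r(k) = \frac{1}{4} * (k-5) (k-\frac{1}{3}) (k+5) / [(k-\frac{3}{2}) (k+\frac{1}{2}) (k+1)] ; factor over Q: parameters, x = \frac{1}{4}, and C = -\frac{3}{4}.


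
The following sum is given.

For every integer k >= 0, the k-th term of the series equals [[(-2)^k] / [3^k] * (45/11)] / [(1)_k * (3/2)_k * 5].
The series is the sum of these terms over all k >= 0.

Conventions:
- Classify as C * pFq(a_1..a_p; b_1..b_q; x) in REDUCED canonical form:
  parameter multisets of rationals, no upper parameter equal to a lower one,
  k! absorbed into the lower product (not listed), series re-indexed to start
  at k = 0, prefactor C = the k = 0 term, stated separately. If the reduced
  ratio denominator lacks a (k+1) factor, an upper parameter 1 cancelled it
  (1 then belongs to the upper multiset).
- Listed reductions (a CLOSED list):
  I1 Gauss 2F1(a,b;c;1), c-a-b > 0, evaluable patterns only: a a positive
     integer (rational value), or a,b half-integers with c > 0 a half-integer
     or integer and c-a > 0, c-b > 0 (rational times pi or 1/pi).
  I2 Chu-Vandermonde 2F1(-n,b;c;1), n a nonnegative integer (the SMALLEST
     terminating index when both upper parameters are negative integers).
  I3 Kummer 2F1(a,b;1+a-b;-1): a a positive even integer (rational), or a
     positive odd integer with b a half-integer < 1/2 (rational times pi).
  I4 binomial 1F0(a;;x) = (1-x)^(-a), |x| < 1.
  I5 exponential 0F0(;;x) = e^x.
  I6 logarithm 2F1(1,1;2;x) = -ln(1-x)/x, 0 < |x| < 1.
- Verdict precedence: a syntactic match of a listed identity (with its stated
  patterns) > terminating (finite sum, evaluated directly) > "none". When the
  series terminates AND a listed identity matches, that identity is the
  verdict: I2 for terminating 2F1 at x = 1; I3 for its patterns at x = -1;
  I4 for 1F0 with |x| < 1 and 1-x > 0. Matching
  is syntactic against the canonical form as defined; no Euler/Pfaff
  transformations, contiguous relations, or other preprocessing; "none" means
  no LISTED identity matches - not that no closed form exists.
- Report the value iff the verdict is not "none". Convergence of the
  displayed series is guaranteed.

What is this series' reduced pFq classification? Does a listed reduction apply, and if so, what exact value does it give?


Reduced: x = -2/3, 0F1, upper = {-}, lower = {3/2}, C = 9/11. Verdict: none here - no I1-I6 shape fits x = -2/3 with lower {3/2}.

Structural cue: with t_0 = 9/11, the two geometric factors (C = 9/11) combine into one argument.
Adjacent-term ratio: r(k) = (-2/3) * 1 / [(k+3/2) (k+1)] - rational in k, leading ratio (-2/3); with t_0 = 9/11, classification follows.


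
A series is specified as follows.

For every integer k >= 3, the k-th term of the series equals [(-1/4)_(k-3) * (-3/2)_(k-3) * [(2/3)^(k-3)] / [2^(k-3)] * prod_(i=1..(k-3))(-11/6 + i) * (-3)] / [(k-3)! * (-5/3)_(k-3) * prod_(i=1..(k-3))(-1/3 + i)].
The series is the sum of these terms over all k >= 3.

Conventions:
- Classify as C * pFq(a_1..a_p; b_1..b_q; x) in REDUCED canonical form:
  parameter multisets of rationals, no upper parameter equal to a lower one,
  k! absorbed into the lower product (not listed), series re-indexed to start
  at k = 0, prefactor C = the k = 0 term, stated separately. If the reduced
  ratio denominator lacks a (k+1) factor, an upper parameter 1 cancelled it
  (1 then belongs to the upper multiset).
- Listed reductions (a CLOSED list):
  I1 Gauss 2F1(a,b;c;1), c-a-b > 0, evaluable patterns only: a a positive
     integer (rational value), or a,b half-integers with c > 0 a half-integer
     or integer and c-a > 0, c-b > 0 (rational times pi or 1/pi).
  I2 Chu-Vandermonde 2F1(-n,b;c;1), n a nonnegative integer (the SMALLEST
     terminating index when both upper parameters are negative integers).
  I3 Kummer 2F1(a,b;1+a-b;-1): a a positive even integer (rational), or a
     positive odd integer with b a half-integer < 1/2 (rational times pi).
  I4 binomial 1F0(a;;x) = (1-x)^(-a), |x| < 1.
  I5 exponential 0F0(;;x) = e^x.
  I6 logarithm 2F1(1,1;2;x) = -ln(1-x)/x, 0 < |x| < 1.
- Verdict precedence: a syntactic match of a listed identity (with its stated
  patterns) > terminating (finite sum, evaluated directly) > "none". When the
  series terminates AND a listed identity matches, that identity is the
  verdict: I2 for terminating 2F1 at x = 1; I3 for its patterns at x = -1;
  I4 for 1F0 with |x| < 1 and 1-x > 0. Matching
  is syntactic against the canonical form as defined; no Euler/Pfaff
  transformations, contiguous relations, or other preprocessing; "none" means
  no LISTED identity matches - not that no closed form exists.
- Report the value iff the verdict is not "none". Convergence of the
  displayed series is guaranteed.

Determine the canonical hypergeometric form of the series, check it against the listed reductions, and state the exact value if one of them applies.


The tell: t_0 = -3 here, and the lower running product (C = -3) is a rising factorial.
Step ratio: r(k) = (1/3) * (k-3/2) (k-5/6) (k-1/4) / [(k-5/3) (k+2/3) (k+1)] - rational in k, leading ratio (1/3); with t_0 = -3, classification follows.

Prefactor -3, argument 1/3: 3F2 with upper {-3/2, -5/6, -1/4} over lower {-5/3, 2/3}. Verdict: none here - no I1-I6 shape fits x = 1/3 with lower {-5/3, 2/3}.


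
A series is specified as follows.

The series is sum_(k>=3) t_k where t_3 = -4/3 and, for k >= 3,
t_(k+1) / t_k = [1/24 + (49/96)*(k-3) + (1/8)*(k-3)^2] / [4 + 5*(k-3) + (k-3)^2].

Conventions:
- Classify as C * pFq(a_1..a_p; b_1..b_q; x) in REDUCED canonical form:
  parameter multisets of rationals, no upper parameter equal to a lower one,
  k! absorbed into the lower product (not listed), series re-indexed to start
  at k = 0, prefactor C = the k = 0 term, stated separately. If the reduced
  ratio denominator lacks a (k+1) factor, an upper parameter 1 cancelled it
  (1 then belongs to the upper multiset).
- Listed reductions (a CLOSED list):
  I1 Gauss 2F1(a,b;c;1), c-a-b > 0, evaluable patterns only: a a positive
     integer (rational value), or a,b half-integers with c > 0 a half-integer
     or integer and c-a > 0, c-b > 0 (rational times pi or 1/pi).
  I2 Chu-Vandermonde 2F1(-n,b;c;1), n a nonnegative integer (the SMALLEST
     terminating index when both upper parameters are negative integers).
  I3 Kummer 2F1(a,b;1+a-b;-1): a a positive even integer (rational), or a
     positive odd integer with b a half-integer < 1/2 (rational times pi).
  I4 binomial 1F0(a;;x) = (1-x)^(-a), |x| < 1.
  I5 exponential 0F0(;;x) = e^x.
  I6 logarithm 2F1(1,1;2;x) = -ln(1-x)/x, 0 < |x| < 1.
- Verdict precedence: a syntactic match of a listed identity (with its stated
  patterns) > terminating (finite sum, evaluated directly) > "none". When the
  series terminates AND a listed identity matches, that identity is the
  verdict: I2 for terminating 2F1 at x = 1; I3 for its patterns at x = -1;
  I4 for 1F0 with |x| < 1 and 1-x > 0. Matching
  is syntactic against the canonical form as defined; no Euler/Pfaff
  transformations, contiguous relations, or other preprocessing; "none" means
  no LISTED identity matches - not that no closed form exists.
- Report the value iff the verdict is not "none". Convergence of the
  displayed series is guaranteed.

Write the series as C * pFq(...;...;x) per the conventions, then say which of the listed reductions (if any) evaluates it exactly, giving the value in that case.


Prefactor -4/3, argument 1/8: 1F0 with upper {1/12} over lower {-}. Verdict: binomial (I4) fires (the 1F0 binomial series: exponent -1/12, x = 1/8). Hence: (-4/3) * (7/8)^(-1/12).

Key observation: x = (1/8) and the parameter 4 appears in both the upper and lower lists and cancels.
Ratio: r(k) = (1/8) * (k+1/12) / [(k+1)] - rational in k, leading ratio (1/8); with t_0 = -4/3, classification follows.


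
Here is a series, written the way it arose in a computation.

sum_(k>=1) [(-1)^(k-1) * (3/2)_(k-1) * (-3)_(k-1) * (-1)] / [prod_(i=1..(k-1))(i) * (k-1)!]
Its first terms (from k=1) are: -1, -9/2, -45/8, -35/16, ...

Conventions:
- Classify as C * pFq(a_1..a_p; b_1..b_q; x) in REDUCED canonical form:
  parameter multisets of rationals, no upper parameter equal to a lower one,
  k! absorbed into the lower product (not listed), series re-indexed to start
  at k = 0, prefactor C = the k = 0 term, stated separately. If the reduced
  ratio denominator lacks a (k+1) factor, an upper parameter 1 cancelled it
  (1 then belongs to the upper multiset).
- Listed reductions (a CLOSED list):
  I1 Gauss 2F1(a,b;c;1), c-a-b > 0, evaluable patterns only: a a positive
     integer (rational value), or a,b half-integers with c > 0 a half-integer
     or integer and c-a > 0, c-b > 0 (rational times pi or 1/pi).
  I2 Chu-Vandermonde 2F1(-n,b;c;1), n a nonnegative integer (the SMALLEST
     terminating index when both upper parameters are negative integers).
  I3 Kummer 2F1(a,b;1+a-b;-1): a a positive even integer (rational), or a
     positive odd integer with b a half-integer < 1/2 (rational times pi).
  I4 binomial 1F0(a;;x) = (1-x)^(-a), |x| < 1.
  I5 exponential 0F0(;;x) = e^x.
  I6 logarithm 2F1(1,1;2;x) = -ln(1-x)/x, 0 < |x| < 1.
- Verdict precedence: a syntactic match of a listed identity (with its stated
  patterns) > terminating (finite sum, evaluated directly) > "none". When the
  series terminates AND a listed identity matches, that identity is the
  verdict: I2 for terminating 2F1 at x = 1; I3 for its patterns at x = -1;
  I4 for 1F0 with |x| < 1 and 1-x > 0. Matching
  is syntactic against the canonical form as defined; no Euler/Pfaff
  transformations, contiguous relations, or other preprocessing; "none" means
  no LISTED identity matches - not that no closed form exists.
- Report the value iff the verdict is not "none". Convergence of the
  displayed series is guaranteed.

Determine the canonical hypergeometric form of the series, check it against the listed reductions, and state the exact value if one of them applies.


With C = -1: the canonical form is 2F1(-3, 3/2; 1; -1). Verdict: terminating. With -3 upstairs the series is a 4-term polynomial sum; evaluated term by term. Exact value: -213/16.

The tell: t_0 = -1 here, and the product of the first k integers (C = -1, x = -1) is k!.
Term ratio: r(k) = (-1) * (k-3) (k+3/2) / [(k+1) (k+1)] - poly over poly, x = (-1) from leading terms; C = -1 at k = 0.


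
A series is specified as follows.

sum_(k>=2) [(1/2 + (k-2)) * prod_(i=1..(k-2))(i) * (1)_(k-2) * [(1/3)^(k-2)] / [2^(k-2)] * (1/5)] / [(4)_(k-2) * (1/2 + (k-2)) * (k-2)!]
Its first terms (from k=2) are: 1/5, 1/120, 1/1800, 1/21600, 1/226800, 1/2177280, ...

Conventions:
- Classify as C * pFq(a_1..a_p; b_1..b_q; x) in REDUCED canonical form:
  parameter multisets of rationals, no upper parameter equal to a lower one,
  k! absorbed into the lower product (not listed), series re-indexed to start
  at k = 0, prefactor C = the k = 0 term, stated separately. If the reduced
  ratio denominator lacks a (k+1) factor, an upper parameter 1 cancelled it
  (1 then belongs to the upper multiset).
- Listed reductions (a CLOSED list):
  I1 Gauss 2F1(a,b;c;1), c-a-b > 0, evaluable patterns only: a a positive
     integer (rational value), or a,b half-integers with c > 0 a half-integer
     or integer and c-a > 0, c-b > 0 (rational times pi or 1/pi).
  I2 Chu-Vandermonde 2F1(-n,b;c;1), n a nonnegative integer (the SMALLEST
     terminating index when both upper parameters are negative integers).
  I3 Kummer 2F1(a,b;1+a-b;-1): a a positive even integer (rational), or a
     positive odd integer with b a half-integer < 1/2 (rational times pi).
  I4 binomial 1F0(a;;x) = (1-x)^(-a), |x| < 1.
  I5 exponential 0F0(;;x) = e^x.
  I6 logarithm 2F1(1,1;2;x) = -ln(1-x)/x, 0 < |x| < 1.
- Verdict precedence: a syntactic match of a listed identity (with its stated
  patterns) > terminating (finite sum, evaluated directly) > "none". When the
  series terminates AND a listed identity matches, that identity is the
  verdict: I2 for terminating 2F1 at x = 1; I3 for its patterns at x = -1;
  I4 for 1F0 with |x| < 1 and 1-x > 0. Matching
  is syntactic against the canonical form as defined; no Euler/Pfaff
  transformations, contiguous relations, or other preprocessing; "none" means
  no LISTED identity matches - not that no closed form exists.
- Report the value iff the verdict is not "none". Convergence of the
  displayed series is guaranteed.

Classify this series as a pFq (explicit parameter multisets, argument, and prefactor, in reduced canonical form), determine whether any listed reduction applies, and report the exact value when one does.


x = 1/6 here; the reduced form reads 2F1, upper {1, 1}, lower {4}, C = 1/5. Verdict: none here - no I1-I6 shape fits x = 1/6 with lower {4}.

Key observation: t_0 being 1/5, striking the common factor k + 1/2 reduces the term (C = 1/5).
Adjacent-term ratio: r(k) = (1/6) * (k+1) (k+1) / [(k+4) (k+1)] - rational; roots negated = parameters, x = (1/6), C = 1/5.


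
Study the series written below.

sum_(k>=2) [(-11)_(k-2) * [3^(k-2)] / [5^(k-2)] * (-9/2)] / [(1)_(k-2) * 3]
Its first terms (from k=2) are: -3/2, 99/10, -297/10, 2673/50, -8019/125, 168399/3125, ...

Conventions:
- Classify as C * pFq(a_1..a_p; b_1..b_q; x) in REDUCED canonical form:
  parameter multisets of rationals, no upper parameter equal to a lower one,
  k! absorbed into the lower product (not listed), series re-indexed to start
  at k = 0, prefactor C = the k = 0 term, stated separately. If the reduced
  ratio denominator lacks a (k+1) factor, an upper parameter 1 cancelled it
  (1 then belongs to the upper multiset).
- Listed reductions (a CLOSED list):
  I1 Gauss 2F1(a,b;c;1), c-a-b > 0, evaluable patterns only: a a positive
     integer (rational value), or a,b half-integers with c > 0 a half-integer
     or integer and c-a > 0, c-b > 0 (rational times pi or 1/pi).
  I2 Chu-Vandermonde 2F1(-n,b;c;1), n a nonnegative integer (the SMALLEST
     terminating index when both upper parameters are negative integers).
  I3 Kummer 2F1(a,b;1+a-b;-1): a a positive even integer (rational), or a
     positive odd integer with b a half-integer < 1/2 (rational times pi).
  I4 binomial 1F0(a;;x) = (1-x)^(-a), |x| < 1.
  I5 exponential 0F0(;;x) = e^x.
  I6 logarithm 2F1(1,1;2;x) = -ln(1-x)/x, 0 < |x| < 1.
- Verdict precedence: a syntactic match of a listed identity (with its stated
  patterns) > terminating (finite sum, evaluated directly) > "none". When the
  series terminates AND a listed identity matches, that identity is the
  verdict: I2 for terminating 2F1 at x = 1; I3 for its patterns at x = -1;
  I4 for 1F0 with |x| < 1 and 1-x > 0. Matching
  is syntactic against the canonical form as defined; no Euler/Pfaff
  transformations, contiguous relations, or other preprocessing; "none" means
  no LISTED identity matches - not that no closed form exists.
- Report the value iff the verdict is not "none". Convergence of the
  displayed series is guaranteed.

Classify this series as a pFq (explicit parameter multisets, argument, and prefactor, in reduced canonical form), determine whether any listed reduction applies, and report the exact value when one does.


Prefactor -3/2, argument 3/5: 1F0 with upper {-11} over lower {-}. Verdict (x = 3/5): the I4 binomial reduction applies (the 1F0 binomial series: exponent 11, x = 3/5). Hence: -3072/48828125.

First insight: t_0 = -3/2 here, and the constant factors (C = -3/2, x = 3/5) combine into one prefactor.
Term ratio: r(k) = (3/5) * (k-11) / [(k+1)] - rational in k. x = (3/5); t_0 = -3/2; negate the roots.


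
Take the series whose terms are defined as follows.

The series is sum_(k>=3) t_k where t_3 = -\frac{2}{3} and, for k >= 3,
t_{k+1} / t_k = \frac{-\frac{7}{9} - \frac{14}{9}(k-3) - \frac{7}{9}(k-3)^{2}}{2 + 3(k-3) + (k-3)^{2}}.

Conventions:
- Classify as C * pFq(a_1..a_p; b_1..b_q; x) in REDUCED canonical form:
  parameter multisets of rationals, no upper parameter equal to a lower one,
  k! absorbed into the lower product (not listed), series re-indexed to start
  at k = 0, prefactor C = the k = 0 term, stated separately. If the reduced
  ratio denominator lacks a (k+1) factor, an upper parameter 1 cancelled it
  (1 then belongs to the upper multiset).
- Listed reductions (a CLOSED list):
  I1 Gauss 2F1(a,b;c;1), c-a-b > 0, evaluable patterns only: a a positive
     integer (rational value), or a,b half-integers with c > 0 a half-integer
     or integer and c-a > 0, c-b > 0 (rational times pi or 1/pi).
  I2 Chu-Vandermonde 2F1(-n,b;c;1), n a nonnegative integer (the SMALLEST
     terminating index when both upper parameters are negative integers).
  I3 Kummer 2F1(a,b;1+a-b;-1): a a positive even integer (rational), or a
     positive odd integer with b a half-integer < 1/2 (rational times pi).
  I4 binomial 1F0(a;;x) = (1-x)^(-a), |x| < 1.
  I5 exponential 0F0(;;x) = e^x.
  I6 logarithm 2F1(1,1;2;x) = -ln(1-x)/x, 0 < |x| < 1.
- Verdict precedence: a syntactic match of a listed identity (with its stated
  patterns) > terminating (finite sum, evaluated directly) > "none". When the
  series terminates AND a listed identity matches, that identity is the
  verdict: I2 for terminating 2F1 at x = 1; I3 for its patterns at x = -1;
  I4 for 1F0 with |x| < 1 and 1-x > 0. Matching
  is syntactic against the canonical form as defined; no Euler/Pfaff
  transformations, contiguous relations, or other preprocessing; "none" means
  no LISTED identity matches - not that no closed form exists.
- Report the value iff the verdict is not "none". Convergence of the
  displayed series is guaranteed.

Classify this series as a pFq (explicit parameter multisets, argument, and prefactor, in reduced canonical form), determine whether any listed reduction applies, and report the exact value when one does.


At argument -\frac{7}{9}: a 2F1 with upper {1, 1}, lower {2}, scaled by C = -\frac{2}{3}. Verdict (x = -\frac{7}{9}): the I6 logarithm reduction applies (the logarithm: parameters (1,1;2), x = -\frac{7}{9}). Sum: \left(-\frac{6}{7}\right) \cdot \ln\left(\frac{16}{9}\right).

Structural cue: x = -\frac{7}{9} and factor the ratio over Q (C = -2/3): negated roots = parameters.
Step ratio: r(k) = -\frac{7}{9} * (k+1) (k+1) / [(k+2) (k+1)] - rational in k, leading ratio -\frac{7}{9}; with t_0 = -\frac{2}{3}, classification follows.


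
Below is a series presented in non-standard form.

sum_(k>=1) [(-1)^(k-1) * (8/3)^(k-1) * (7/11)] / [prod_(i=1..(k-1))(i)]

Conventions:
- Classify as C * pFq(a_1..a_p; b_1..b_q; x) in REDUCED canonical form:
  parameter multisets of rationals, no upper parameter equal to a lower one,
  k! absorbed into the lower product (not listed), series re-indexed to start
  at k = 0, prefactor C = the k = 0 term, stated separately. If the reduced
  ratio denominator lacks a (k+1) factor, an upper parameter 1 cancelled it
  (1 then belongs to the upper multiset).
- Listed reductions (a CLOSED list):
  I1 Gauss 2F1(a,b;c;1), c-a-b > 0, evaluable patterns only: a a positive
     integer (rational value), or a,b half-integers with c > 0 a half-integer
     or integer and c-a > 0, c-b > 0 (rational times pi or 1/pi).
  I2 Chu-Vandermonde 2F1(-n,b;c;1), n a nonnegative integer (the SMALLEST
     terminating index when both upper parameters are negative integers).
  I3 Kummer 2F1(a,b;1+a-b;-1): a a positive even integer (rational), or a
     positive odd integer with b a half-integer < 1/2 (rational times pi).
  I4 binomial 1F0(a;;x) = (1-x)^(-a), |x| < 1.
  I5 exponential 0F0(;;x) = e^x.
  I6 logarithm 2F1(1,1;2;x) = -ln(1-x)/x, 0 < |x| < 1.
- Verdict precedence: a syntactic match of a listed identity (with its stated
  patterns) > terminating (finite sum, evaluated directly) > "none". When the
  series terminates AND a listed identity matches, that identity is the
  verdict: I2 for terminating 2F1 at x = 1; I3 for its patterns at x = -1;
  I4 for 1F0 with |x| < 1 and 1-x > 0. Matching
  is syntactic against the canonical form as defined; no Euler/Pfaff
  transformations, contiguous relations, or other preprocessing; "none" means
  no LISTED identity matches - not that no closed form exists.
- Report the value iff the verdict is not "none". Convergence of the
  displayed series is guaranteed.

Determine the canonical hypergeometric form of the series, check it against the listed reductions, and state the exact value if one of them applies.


Reduced: x = -8/3, 0F0, upper = {-}, lower = {-}, C = 7/11. Verdict at x = -8/3: exponential (I5) matches (the 0F0 exponential series at x = -8/3). Hence: (7/11) * e^(-8/3).

Key observation: t_0 being 7/11, the product of the first k integers (C = 7/11, x = -8/3) is k!.
Term ratio: r(k) = (-8/3) * 1 / [(k+1)] - rational in k. x = (-8/3); t_0 = 7/11; negate the roots.


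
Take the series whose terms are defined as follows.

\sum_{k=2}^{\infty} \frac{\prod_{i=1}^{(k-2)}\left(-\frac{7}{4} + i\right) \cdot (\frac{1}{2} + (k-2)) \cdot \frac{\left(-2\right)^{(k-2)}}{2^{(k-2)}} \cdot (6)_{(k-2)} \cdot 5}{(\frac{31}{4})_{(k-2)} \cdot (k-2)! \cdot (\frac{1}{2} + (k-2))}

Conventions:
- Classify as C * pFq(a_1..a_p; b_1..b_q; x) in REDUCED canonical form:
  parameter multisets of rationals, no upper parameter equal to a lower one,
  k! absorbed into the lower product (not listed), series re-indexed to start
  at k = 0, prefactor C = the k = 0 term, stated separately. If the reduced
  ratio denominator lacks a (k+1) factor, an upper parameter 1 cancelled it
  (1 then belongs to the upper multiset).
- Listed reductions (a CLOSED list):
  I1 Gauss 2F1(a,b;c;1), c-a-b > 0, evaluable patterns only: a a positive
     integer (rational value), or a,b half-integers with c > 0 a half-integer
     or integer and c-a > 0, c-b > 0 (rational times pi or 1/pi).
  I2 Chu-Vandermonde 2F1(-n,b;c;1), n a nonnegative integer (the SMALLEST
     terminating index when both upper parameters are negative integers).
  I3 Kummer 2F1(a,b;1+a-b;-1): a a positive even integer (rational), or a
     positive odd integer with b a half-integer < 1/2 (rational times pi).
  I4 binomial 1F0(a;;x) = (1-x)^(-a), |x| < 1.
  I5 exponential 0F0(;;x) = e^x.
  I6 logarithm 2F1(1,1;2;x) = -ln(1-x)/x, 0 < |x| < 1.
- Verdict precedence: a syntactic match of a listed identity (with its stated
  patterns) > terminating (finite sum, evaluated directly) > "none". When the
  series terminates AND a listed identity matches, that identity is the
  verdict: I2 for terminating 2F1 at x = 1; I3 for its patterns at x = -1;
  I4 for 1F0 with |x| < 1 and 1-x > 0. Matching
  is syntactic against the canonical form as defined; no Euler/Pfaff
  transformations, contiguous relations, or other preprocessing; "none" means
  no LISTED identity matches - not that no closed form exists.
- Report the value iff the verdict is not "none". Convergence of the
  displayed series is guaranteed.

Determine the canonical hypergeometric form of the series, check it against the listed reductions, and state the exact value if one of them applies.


Classification (C = 5): 2F1 with upper {-\frac{3}{4}, 6}, lower {\frac{31}{4}}, argument x = -1. Verdict: Kummer's theorem (I3) fires (x = -1; c = \frac{31}{4} equals 1+a-b for upper {-\frac{3}{4}, 6}: listed pattern). Sum: \frac{3933}{512}.

Key step: with t_0 = 5, the running product (C = 5, x = -1) telescopes to a rising factorial.
Adjacent-term ratio: r(k) = -1 * (k-\frac{3}{4}) (k+6) / [(k+\frac{31}{4}) (k+1)] - rational in k. x = -1; t_0 = 5; negate the roots.


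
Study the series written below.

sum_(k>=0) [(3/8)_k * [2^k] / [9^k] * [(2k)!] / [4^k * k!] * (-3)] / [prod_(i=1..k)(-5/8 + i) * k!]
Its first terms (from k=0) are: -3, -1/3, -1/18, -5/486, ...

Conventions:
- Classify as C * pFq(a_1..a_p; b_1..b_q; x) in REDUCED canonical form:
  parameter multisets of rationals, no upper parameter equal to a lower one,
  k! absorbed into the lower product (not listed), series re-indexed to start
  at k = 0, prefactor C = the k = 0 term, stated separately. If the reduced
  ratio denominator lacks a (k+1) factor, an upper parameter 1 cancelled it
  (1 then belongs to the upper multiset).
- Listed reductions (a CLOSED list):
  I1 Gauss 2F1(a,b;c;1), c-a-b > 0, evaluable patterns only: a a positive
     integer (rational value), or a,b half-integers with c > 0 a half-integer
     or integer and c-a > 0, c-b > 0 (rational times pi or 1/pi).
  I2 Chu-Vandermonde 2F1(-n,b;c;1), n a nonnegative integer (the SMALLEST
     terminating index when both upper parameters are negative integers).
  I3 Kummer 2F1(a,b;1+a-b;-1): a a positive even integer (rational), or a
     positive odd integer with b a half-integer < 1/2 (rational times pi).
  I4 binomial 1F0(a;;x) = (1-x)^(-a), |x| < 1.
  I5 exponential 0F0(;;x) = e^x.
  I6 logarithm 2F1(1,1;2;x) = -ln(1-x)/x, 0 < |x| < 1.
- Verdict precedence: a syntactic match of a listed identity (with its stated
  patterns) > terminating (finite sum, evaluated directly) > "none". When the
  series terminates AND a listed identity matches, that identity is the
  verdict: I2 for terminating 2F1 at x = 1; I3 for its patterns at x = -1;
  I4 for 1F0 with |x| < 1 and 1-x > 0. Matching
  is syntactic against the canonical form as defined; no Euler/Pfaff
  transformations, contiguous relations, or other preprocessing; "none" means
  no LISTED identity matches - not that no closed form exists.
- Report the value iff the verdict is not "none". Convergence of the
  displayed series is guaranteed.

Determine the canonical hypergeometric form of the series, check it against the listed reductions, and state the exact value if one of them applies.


The series (x = 2/9) is 1F0: upper {1/2}, lower {-}, prefactor -3. Verdict: this is binomial (I4) (the 1F0 binomial series: exponent -1/2, x = 2/9). Hence: (-3) * (7/9)^(-1/2).

The tell: from the first term -3: the lower running product (C = -3, x = 2/9) is a rising factorial.
Term ratio: r(k) = (2/9) * (k+1/2) / [(k+1)] - rational; roots negated = parameters, x = (2/9), C = -3.


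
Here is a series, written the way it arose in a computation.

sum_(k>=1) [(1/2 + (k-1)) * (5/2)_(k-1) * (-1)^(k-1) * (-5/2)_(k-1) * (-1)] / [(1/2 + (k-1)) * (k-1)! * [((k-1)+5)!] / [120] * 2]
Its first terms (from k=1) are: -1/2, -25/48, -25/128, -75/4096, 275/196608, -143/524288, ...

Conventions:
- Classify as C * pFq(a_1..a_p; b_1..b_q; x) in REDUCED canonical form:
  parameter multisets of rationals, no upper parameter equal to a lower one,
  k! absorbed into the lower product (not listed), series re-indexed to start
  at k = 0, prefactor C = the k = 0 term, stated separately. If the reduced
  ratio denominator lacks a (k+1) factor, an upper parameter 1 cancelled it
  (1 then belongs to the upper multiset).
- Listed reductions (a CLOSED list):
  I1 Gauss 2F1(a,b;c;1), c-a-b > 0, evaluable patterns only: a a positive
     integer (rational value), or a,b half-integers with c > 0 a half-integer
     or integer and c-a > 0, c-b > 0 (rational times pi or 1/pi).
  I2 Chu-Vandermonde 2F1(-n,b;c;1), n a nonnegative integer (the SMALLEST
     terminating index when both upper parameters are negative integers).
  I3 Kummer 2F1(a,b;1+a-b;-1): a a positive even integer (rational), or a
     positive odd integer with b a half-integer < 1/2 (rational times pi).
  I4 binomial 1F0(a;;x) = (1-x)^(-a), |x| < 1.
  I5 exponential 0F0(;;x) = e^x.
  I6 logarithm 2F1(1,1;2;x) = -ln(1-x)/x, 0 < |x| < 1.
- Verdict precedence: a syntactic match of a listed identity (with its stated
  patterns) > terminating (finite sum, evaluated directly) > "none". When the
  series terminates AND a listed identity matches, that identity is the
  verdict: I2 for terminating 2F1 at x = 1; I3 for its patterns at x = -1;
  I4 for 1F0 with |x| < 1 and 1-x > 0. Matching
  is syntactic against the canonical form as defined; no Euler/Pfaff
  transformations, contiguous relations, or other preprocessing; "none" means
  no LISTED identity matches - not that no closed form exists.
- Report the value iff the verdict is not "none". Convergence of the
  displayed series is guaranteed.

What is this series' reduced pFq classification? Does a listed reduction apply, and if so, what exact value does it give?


Prefactor -1/2, argument -1: 2F1 with upper {-5/2, 5/2} over lower {6}. Verdict: none (x = -1): each listed identity misses the multisets {-5/2, 5/2} ; {6}.

The tell: with t_0 = -1/2, the constant factors (C = -1/2, x = -1) combine into one prefactor.
Adjacent-term ratio: r(k) = (-1) * (k-5/2) (k+5/2) / [(k+6) (k+1)] ; factor over Q: parameters, x = (-1), and C = -1/2.


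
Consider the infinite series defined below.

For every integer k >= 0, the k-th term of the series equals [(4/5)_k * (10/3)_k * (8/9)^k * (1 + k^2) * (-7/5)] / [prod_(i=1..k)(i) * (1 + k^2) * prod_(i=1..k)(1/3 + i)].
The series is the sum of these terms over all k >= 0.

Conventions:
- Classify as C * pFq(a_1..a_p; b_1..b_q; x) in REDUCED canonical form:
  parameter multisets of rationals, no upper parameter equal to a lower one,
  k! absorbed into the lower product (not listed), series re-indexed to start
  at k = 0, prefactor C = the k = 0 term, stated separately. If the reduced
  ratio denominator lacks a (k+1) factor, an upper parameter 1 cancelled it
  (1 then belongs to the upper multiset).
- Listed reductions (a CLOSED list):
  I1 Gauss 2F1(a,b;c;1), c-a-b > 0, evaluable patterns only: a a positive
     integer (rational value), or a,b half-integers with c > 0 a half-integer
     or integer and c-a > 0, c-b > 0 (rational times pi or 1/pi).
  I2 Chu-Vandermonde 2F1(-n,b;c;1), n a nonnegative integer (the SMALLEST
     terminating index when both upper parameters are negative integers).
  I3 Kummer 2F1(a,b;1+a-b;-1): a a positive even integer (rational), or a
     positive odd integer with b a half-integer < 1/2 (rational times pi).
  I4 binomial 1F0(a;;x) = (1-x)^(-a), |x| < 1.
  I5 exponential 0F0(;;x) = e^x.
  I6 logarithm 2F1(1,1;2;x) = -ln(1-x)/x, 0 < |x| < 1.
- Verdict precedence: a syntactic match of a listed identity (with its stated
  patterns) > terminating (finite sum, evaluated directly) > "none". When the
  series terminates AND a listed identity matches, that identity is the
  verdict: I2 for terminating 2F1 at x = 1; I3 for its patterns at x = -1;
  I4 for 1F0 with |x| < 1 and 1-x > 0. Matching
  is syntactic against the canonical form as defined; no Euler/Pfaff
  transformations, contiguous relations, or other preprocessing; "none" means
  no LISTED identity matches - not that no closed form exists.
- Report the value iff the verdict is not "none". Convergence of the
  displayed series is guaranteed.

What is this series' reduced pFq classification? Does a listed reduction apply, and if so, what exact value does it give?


Classification (C = -7/5): 2F1 with upper {4/5, 10/3}, lower {4/3}, argument x = 8/9. Verdict: none here - no I1-I6 shape fits x = 8/9 with lower {4/3}.

First insight: with t_0 = -7/5, the product of the first k integers (C = -7/5) is k!.
Ratio: r(k) = (8/9) * (k+4/5) (k+10/3) / [(k+4/3) (k+1)] - poly over poly, x = (8/9) from leading terms; C = -7/5 at k = 0.


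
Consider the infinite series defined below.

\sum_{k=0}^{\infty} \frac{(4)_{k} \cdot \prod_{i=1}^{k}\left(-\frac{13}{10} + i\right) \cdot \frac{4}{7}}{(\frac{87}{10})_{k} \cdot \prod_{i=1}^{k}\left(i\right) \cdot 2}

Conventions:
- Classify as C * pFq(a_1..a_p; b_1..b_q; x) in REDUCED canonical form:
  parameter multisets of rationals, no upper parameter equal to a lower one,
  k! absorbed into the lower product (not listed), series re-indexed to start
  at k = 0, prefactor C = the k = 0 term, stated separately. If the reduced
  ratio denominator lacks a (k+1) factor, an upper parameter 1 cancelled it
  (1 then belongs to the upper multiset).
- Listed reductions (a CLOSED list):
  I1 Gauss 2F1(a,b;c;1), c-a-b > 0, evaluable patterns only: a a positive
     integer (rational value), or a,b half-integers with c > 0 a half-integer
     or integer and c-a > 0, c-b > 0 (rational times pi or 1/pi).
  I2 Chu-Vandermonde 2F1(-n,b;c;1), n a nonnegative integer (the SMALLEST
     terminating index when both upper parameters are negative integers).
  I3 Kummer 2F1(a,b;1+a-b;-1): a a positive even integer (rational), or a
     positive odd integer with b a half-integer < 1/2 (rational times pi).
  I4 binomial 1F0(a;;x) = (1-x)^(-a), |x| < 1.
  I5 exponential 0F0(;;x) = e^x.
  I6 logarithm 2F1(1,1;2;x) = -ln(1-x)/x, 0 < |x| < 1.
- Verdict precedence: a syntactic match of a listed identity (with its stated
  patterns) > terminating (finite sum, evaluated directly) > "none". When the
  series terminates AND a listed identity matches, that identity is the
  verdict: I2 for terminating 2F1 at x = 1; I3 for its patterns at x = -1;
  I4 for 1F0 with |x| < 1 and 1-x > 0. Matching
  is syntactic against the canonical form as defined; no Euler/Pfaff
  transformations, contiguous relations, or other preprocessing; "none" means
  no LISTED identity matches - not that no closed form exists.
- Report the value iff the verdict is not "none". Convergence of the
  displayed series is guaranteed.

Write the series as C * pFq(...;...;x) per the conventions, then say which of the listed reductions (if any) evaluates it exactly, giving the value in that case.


Reduced: x = 1, 2F1, upper = {-\frac{3}{10}, 4}, lower = {\frac{87}{10}}, C = \frac{2}{7}. Verdict (x = 1): the Gauss summation I1 applies (x = 1: the Gamma ratio telescopes since c-a-b = 5 > 0 and a = 4 in Z>0). Value: \frac{658141}{2800000}.

The tell: from the first term \frac{2}{7}: the constant factors (C = 2/7) combine into one prefactor.
Step ratio: r(k) = 1 * (k-\frac{3}{10}) (k+4) / [(k+\frac{87}{10}) (k+1)] - rational in k. x = 1; t_0 = \frac{2}{7}; negate the roots.


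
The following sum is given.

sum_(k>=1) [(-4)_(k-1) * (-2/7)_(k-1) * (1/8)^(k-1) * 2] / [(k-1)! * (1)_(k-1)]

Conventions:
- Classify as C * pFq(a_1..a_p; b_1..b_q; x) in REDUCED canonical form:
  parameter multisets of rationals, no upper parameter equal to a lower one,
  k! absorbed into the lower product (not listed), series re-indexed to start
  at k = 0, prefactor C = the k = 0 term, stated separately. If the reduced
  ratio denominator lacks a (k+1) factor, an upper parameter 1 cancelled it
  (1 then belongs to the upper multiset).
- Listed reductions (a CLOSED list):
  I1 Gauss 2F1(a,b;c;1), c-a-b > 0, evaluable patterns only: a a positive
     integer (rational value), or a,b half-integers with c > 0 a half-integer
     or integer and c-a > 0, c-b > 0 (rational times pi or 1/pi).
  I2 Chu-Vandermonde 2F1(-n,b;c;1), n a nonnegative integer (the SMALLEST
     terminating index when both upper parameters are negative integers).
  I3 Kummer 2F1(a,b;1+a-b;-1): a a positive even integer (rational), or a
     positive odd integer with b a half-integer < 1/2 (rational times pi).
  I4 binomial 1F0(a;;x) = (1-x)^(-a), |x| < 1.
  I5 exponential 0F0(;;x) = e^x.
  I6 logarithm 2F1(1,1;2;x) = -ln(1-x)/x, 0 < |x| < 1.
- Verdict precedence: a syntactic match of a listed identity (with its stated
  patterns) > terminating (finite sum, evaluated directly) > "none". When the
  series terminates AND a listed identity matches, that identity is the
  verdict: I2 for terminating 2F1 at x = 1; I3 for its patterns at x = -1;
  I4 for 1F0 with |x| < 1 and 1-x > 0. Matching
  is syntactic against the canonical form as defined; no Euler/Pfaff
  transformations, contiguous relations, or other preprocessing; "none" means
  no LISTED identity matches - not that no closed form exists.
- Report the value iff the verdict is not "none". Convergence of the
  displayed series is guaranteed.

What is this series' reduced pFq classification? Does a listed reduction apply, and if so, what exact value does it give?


Structural cue: t_0 = 2 here, and (1)_k (C = 2) is k! itself.
Ratio: r(k) = (1/8) * (k-4) (k-2/7) / [(k+1) (k+1)] - poly over poly, x = (1/8) from leading terms; C = 2 at k = 0.

Prefactor 2, argument 1/8: 2F1 with upper {-4, -2/7} over lower {1}. Verdict: terminating. (-4)_k vanishes past k = 4, leaving a 5-term sum, computed directly. Hence: 11149729/4917248.


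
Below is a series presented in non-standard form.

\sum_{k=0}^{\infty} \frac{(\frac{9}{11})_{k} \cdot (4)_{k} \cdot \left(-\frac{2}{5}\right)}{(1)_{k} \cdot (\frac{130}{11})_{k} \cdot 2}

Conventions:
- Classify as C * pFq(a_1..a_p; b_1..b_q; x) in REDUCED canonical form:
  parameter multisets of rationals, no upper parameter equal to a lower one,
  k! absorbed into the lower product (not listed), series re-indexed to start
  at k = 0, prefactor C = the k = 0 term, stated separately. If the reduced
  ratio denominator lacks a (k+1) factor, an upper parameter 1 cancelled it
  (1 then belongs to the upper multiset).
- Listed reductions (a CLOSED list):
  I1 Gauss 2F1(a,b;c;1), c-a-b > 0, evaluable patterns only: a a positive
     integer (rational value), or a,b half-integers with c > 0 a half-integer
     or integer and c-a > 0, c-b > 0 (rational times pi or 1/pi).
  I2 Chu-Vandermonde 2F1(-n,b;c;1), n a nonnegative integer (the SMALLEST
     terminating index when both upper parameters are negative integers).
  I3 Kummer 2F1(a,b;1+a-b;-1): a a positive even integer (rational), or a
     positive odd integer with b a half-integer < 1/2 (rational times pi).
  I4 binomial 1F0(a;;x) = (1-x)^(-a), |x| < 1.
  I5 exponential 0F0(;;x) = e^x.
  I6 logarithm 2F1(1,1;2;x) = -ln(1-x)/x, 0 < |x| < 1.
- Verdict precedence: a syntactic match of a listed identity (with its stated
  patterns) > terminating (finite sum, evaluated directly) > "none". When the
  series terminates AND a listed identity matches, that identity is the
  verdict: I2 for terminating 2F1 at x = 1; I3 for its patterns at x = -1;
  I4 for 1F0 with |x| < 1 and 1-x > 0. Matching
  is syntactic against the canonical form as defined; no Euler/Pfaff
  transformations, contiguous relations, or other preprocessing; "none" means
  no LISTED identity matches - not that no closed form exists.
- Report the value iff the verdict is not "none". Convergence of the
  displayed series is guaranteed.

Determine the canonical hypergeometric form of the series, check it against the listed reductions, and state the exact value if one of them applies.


Prefactor -\frac{1}{5}, argument 1: 2F1 with upper {\frac{9}{11}, 4} over lower {\frac{130}{11}}. Verdict: Gauss (I1, integer-parameter pattern) matches (x = 1: the Gamma ratio telescopes since c-a-b = 7 > 0 and a = 4 in Z>0). Hence: -\frac{212721}{732050}.

The tell: x = 1 and (1)_k (C = -1/5) is k! itself.
Ratio: r(k) = 1 * (k+\frac{9}{11}) (k+4) / [(k+\frac{130}{11}) (k+1)] ; factor over Q: parameters, x = 1, and C = -\frac{1}{5}.
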